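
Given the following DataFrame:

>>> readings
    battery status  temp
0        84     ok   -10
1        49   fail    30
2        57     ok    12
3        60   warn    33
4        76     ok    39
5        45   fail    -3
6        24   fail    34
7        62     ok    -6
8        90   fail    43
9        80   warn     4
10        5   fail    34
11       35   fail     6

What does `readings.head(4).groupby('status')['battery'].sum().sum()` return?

take first 4 rows:
   battery status  temp
0       84     ok   -10
1       49   fail    30
2       57     ok    12
3       60   warn    33
group by status, sum of battery:
status
fail     49
ok      141
warn     60
Name: battery, dtype: int64
sum of the resulting series → 250

250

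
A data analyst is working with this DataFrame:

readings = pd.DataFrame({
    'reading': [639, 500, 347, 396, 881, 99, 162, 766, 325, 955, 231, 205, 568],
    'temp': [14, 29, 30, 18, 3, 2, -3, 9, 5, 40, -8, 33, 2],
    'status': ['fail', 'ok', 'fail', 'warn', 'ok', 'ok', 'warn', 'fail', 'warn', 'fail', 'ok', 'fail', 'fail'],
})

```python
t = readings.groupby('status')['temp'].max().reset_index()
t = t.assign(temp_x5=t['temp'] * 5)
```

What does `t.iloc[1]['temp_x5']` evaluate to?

145

group by status, max of temp:
status
fail    40
ok      29
warn    18
Name: temp, dtype: int64
reset_index():
  status  temp
0   fail    40
1     ok    29
2   warn    18
add column temp_x5 = t['temp'] * 5:
  status  temp  temp_x5
0   fail    40      200
1     ok    29      145
2   warn    18       90
So iloc[1]['temp_x5'] = 145.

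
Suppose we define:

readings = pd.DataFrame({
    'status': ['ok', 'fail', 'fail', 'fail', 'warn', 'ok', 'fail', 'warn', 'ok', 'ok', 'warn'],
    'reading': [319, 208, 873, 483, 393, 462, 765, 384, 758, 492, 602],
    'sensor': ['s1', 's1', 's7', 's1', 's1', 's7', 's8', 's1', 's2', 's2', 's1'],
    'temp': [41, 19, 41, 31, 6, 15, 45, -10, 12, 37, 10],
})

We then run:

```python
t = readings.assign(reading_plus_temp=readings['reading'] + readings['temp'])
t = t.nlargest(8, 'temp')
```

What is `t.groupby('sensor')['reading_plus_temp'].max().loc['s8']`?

add column reading_plus_temp = readings['reading'] + readings['temp']:
   status  reading sensor  temp  reading_plus_temp
0      ok      319     s1    41                360
1    fail      208     s1    19                227
2    fail      873     s7    41                914
3    fail      483     s1    31                514
4    warn      393     s1     6                399
5      ok      462     s7    15                477
6    fail      765     s8    45                810
7    warn      384     s1   -10                374
8      ok      758     s2    12                770
9      ok      492     s2    37                529
10   warn      602     s1    10                612
take 8 rows with largest temp:
  status  reading sensor  temp  reading_plus_temp
6   fail      765     s8    45                810
0     ok      319     s1    41                360
2   fail      873     s7    41                914
9     ok      492     s2    37                529
3   fail      483     s1    31                514
1   fail      208     s1    19                227
5     ok      462     s7    15                477
8     ok      758     s2    12                770
group by sensor, max of reading_plus_temp:
sensor
s1    514
s2    770
s7    914
s8    810
Name: reading_plus_temp, dtype: int64
value at index 's8' → 810

810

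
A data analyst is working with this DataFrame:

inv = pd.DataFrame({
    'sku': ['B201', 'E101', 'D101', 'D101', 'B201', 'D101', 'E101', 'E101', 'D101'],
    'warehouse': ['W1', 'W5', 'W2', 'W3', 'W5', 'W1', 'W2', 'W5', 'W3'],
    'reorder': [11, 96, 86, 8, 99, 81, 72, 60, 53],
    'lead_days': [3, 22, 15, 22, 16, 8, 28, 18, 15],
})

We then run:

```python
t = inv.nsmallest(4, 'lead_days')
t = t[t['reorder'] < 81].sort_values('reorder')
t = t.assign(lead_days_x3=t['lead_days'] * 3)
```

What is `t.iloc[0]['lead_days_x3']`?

take 4 rows with smallest lead_days:
    sku warehouse  reorder  lead_days
0  B201        W1       11          3
5  D101        W1       81          8
2  D101        W2       86         15
8  D101        W3       53         15
filter rows where reorder < 81:
    sku warehouse  reorder  lead_days
0  B201        W1       11          3
8  D101        W3       53         15
sort by reorder:
    sku warehouse  reorder  lead_days
0  B201        W1       11          3
8  D101        W3       53         15
add column lead_days_x3 = t['lead_days'] * 3:
    sku warehouse  reorder  lead_days  lead_days_x3
0  B201        W1       11          3             9
8  D101        W3       53         15            45
value at position 0, column 'lead_days_x3' → 9

9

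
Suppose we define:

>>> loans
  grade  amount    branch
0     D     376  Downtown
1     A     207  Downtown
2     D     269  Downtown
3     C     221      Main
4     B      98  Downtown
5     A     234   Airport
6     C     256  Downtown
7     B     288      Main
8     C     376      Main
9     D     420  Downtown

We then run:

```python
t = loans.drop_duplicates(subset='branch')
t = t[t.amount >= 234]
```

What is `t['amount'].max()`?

376

drop duplicate branch (keep=first):
  grade  amount    branch
0     D     376  Downtown
3     C     221      Main
5     A     234   Airport
filter rows where amount >= 234:
  grade  amount    branch
0     D     376  Downtown
5     A     234   Airport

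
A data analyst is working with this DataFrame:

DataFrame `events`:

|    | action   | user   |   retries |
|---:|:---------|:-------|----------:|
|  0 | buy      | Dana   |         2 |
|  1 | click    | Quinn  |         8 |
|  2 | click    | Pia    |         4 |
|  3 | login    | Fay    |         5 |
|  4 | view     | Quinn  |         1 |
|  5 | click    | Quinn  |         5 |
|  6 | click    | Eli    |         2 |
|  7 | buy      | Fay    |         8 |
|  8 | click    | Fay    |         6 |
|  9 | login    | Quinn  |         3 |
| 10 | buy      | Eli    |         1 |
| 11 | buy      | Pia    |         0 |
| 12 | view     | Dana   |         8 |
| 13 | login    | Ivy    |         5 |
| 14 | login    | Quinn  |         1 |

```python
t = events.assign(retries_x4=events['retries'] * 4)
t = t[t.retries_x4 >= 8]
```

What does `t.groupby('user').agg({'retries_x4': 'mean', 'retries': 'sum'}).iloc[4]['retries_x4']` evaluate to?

add column retries_x4 = events['retries'] * 4:
   action   user  retries  retries_x4
0     buy   Dana        2           8
1   click  Quinn        8          32
2   click    Pia        4          16
3   login    Fay        5          20
4    view  Quinn        1           4
5   click  Quinn        5          20
6   click    Eli        2           8
7     buy    Fay        8          32
8   click    Fay        6          24
9   login  Quinn        3          12
10    buy    Eli        1           4
11    buy    Pia        0           0
12   view   Dana        8          32
13  login    Ivy        5          20
14  login  Quinn        1           4
filter rows where retries_x4 >= 8:
   action   user  retries  retries_x4
0     buy   Dana        2           8
1   click  Quinn        8          32
2   click    Pia        4          16
3   login    Fay        5          20
5   click  Quinn        5          20
6   click    Eli        2           8
7     buy    Fay        8          32
8   click    Fay        6          24
9   login  Quinn        3          12
12   view   Dana        8          32
13  login    Ivy        5          20
group by user: mean(retries_x4), sum(retries):
       retries_x4  retries
user                      
Dana    20.000000       10
Eli      8.000000        2
Fay     25.333333       19
Ivy     20.000000        5
Pia     16.000000        4
Quinn   21.333333       16

16.0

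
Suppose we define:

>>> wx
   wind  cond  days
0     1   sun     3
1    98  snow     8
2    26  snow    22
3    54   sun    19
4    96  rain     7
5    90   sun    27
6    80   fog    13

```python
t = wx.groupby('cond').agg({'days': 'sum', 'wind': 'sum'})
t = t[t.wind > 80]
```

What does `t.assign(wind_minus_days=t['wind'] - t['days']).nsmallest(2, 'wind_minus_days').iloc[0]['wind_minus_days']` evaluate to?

89

group by cond: sum(days), sum(wind):
      days  wind
cond            
fog     13    80
rain     7    96
snow    30   124
sun     49   145
filter rows where wind > 80:
      days  wind
cond            
rain     7    96
snow    30   124
sun     49   145
add column wind_minus_days = t['wind'] - t['days']:
      days  wind  wind_minus_days
cond                             
rain     7    96               89
snow    30   124               94
sun     49   145               96
take 2 rows with smallest wind_minus_days:
      days  wind  wind_minus_days
cond                             
rain     7    96               89
snow    30   124               94
Then the value at position 0, column 'wind_minus_days': 89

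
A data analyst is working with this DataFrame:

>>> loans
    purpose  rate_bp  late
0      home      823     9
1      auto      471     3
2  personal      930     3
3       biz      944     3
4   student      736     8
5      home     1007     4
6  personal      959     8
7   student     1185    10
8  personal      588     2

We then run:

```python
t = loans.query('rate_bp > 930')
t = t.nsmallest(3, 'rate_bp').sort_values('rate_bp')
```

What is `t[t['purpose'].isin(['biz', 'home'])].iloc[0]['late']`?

filter rows where rate_bp > 930:
    purpose  rate_bp  late
3       biz      944     3
5      home     1007     4
6  personal      959     8
7   student     1185    10
take 3 rows with smallest rate_bp:
    purpose  rate_bp  late
3       biz      944     3
6  personal      959     8
5      home     1007     4
sort by rate_bp:
    purpose  rate_bp  late
3       biz      944     3
6  personal      959     8
5      home     1007     4
filter rows where purpose in ['biz', 'home']:
  purpose  rate_bp  late
3     biz      944     3
5    home     1007     4
value at position 0, column 'late' → 3

3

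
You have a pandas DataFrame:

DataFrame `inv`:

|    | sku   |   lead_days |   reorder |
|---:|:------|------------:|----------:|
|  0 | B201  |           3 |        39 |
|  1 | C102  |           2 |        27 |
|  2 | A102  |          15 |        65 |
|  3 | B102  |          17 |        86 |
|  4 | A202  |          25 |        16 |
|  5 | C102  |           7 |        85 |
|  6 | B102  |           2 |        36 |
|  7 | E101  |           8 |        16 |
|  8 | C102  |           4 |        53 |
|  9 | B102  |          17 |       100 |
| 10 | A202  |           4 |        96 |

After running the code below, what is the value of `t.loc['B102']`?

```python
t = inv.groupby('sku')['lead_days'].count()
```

group by sku, count of lead_days:
sku
A102    1
A202    2
B102    3
B201    1
C102    3
E101    1
Name: lead_days, dtype: int64

3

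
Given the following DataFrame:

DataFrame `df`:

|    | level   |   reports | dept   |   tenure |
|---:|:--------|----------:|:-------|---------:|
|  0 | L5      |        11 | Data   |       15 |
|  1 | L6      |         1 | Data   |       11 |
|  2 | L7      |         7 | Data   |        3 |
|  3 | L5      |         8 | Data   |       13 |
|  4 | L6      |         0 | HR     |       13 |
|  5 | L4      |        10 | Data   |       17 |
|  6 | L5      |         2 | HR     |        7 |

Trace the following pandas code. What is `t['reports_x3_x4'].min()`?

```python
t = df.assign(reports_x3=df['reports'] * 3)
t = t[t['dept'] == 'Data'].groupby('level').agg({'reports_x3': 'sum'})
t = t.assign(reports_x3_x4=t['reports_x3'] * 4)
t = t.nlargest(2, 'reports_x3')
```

120

add column reports_x3 = df['reports'] * 3:
  level  reports  dept  tenure  reports_x3
0    L5       11  Data      15          33
1    L6        1  Data      11           3
2    L7        7  Data       3          21
3    L5        8  Data      13          24
4    L6        0    HR      13           0
5    L4       10  Data      17          30
6    L5        2    HR       7           6
filter rows where dept == 'Data':
  level  reports  dept  tenure  reports_x3
0    L5       11  Data      15          33
1    L6        1  Data      11           3
2    L7        7  Data       3          21
3    L5        8  Data      13          24
5    L4       10  Data      17          30
group by level, sum of reports_x3:
       reports_x3
level            
L4             30
L5             57
L6              3
L7             21
add column reports_x3_x4 = t['reports_x3'] * 4:
       reports_x3  reports_x3_x4
level                           
L4             30            120
L5             57            228
L6              3             12
L7             21             84
take 2 rows with largest reports_x3:
       reports_x3  reports_x3_x4
level                           
L5             57            228
L4             30            120
So min() = 120.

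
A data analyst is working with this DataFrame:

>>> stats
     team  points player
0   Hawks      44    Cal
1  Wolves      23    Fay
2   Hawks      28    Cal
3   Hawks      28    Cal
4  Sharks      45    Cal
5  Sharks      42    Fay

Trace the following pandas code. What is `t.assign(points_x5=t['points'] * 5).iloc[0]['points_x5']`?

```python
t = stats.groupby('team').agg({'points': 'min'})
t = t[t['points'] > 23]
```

140

group by team, min of points:
        points
team          
Hawks       28
Sharks      42
Wolves      23
filter rows where points > 23:
        points
team          
Hawks       28
Sharks      42
add column points_x5 = t['points'] * 5:
        points  points_x5
team                     
Hawks       28        140
Sharks      42        210
So iloc[0]['points_x5'] = 140.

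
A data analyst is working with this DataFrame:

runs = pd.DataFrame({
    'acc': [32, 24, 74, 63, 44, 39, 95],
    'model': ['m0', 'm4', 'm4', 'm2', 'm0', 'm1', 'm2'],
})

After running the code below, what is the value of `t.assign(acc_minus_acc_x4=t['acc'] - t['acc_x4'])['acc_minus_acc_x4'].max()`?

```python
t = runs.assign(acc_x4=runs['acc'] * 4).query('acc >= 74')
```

-222

add column acc_x4 = runs['acc'] * 4:
   acc model  acc_x4
0   32    m0     128
1   24    m4      96
2   74    m4     296
3   63    m2     252
4   44    m0     176
5   39    m1     156
6   95    m2     380
filter rows where acc >= 74:
   acc model  acc_x4
2   74    m4     296
6   95    m2     380
add column acc_minus_acc_x4 = t['acc'] - t['acc_x4']:
   acc model  acc_x4  acc_minus_acc_x4
2   74    m4     296              -222
6   95    m2     380              -285
Finally, max of column 'acc_minus_acc_x4' = -222.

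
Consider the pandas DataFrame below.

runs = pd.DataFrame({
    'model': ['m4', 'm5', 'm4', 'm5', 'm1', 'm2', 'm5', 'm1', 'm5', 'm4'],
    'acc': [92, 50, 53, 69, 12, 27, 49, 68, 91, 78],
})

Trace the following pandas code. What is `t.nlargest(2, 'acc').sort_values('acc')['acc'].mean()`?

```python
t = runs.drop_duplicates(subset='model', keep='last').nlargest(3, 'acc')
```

84.5

drop duplicate model (keep=last):
  model  acc
5    m2   27
7    m1   68
8    m5   91
9    m4   78
take 3 rows with largest acc:
  model  acc
8    m5   91
9    m4   78
7    m1   68
take 2 rows with largest acc:
  model  acc
8    m5   91
9    m4   78
sort by acc:
  model  acc
9    m4   78
8    m5   91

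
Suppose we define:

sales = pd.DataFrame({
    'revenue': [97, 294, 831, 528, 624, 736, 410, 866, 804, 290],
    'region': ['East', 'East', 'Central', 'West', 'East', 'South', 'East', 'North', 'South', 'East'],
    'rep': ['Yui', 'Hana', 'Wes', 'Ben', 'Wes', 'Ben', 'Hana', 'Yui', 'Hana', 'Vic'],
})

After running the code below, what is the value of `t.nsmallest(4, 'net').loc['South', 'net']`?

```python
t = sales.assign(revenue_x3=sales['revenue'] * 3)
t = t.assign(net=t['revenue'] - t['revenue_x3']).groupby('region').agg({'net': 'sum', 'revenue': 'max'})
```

add column revenue_x3 = sales['revenue'] * 3:
   revenue   region   rep  revenue_x3
0       97     East   Yui         291
1      294     East  Hana         882
2      831  Central   Wes        2493
3      528     West   Ben        1584
4      624     East   Wes        1872
5      736    South   Ben        2208
6      410     East  Hana        1230
7      866    North   Yui        2598
8      804    South  Hana        2412
9      290     East   Vic         870
add column net = t['revenue'] - t['revenue_x3']:
   revenue   region   rep  revenue_x3   net
0       97     East   Yui         291  -194
1      294     East  Hana         882  -588
2      831  Central   Wes        2493 -1662
3      528     West   Ben        1584 -1056
4      624     East   Wes        1872 -1248
5      736    South   Ben        2208 -1472
6      410     East  Hana        1230  -820
7      866    North   Yui        2598 -1732
8      804    South  Hana        2412 -1608
9      290     East   Vic         870  -580
group by region: sum(net), max(revenue):
          net  revenue
region                
Central -1662      831
East    -3430      624
North   -1732      866
South   -3080      804
West    -1056      528
take 4 rows with smallest net:
          net  revenue
region                
East    -3430      624
South   -3080      804
North   -1732      866
Central -1662      831

-3080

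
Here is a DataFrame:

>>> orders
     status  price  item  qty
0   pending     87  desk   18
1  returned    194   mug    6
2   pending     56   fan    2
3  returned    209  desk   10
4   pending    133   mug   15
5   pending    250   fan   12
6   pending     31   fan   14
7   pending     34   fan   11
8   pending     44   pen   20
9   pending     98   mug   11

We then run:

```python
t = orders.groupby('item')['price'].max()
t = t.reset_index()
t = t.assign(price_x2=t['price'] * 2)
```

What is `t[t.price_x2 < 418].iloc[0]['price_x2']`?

388

group by item, max of price:
item
desk    209
fan     250
mug     194
pen      44
Name: price, dtype: int64
reset_index():
   item  price
0  desk    209
1   fan    250
2   mug    194
3   pen     44
add column price_x2 = t['price'] * 2:
   item  price  price_x2
0  desk    209       418
1   fan    250       500
2   mug    194       388
3   pen     44        88
filter rows where price_x2 < 418:
  item  price  price_x2
2  mug    194       388
3  pen     44        88
Taking the value at position 0, column 'price_x2' gives 388.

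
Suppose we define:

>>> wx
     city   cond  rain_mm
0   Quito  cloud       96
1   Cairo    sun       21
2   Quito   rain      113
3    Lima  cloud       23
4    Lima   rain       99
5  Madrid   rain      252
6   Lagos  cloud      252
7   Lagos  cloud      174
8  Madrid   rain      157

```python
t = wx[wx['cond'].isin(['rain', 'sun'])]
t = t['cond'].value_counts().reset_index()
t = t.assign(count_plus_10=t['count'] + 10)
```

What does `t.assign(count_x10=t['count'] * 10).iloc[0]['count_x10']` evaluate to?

filter rows where cond in ['rain', 'sun']:
     city  cond  rain_mm
1   Cairo   sun       21
2   Quito  rain      113
4    Lima  rain       99
5  Madrid  rain      252
8  Madrid  rain      157
value_counts of cond:
cond
rain    4
sun     1
Name: count, dtype: int64
reset_index():
   cond  count
0  rain      4
1   sun      1
add column count_plus_10 = t['count'] + 10:
   cond  count  count_plus_10
0  rain      4             14
1   sun      1             11
add column count_x10 = t['count'] * 10:
   cond  count  count_plus_10  count_x10
0  rain      4             14         40
1   sun      1             11         10
The value at position 0, column 'count_x10' is 40.

40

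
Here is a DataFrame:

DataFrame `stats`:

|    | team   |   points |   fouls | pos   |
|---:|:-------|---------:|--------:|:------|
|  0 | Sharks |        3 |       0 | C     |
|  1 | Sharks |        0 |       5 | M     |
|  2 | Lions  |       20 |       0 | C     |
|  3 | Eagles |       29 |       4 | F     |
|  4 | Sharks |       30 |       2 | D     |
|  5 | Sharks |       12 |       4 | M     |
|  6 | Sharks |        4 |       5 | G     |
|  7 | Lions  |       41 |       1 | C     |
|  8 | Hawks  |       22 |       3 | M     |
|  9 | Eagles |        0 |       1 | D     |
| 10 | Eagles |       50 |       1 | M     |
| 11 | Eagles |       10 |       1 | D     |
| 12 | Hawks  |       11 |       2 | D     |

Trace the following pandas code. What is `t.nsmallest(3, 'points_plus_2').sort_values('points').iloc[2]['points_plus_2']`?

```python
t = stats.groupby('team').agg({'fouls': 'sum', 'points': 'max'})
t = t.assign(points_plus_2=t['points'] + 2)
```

group by team: sum(fouls), max(points):
        fouls  points
team                 
Eagles      7      50
Hawks       5      22
Lions       1      41
Sharks     16      30
add column points_plus_2 = t['points'] + 2:
        fouls  points  points_plus_2
team                                
Eagles      7      50             52
Hawks       5      22             24
Lions       1      41             43
Sharks     16      30             32
take 3 rows with smallest points_plus_2:
        fouls  points  points_plus_2
team                                
Hawks       5      22             24
Sharks     16      30             32
Lions       1      41             43
sort by points:
        fouls  points  points_plus_2
team                                
Hawks       5      22             24
Sharks     16      30             32
Lions       1      41             43
value at position 2, column 'points_plus_2' → 43

43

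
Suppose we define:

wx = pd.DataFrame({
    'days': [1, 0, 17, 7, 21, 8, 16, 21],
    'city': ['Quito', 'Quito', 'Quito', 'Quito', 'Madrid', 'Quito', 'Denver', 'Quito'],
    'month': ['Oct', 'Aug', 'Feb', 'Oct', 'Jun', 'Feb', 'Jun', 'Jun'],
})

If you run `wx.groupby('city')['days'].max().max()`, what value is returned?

group by city, max of days:
city
Denver    16
Madrid    21
Quito     21
Name: days, dtype: int64
Taking the max of the resulting series gives 21.

21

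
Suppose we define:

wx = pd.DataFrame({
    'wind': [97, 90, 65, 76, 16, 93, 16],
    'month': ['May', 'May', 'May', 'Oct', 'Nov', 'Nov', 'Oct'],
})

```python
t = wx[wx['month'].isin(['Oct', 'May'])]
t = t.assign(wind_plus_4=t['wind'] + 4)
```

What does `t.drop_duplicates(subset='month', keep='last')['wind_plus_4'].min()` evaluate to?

filter rows where month in ['Oct', 'May']:
   wind month
0    97   May
1    90   May
2    65   May
3    76   Oct
6    16   Oct
add column wind_plus_4 = t['wind'] + 4:
   wind month  wind_plus_4
0    97   May          101
1    90   May           94
2    65   May           69
3    76   Oct           80
6    16   Oct           20
drop duplicate month (keep=last):
   wind month  wind_plus_4
2    65   May           69
6    16   Oct           20

20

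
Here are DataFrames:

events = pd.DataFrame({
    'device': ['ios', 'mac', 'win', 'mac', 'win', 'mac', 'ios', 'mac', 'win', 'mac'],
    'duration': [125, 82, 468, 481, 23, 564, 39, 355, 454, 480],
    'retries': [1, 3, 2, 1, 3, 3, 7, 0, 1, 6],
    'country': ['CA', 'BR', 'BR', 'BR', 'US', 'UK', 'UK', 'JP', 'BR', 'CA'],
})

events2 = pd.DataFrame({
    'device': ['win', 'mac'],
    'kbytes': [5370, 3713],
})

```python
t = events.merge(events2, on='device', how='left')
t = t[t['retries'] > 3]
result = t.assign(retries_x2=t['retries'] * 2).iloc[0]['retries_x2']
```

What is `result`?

merge on 'device' (how='left') → 10 rows:
  device  duration  retries country  kbytes
0    ios       125        1      CA     NaN
1    mac        82        3      BR  3713.0
2    win       468        2      BR  5370.0
3    mac       481        1      BR  3713.0
4    win        23        3      US  5370.0
5    mac       564        3      UK  3713.0
6    ios        39        7      UK     NaN
7    mac       355        0      JP  3713.0
8    win       454        1      BR  5370.0
9    mac       480        6      CA  3713.0
filter rows where retries > 3:
  device  duration  retries country  kbytes
6    ios        39        7      UK     NaN
9    mac       480        6      CA  3713.0
add column retries_x2 = t['retries'] * 2:
  device  duration  retries country  kbytes  retries_x2
6    ios        39        7      UK     NaN          14
9    mac       480        6      CA  3713.0          12
Reading off the value at position 0, column 'retries_x2', we get 14.

14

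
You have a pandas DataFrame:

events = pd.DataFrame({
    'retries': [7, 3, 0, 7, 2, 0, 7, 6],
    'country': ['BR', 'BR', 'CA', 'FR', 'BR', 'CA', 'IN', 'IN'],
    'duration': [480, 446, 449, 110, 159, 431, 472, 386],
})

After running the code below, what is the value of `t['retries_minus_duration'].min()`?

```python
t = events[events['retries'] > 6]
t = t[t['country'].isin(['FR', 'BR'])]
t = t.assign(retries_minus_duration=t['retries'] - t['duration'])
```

-473

filter rows where retries > 6:
   retries country  duration
0        7      BR       480
3        7      FR       110
6        7      IN       472
filter rows where country in ['FR', 'BR']:
   retries country  duration
0        7      BR       480
3        7      FR       110
add column retries_minus_duration = t['retries'] - t['duration']:
   retries country  duration  retries_minus_duration
0        7      BR       480                    -473
3        7      FR       110                    -103
Then the min of column 'retries_minus_duration': -473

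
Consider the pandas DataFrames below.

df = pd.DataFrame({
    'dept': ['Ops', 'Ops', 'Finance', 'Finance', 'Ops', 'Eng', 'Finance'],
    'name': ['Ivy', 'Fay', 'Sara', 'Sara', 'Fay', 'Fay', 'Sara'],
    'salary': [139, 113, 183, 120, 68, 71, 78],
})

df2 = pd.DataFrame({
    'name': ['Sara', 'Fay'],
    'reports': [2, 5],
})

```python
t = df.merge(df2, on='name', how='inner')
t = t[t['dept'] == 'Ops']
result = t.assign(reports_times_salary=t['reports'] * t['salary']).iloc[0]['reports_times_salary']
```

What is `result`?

merge on 'name' (how='inner') → 6 rows:
      dept  name  salary  reports
0      Ops   Fay     113        5
1  Finance  Sara     183        2
2  Finance  Sara     120        2
3      Ops   Fay      68        5
4      Eng   Fay      71        5
5  Finance  Sara      78        2
filter rows where dept == 'Ops':
  dept name  salary  reports
0  Ops  Fay     113        5
3  Ops  Fay      68        5
add column reports_times_salary = t['reports'] * t['salary']:
  dept name  salary  reports  reports_times_salary
0  Ops  Fay     113        5                   565
3  Ops  Fay      68        5                   340
The value at position 0, column 'reports_times_salary' is 565.

565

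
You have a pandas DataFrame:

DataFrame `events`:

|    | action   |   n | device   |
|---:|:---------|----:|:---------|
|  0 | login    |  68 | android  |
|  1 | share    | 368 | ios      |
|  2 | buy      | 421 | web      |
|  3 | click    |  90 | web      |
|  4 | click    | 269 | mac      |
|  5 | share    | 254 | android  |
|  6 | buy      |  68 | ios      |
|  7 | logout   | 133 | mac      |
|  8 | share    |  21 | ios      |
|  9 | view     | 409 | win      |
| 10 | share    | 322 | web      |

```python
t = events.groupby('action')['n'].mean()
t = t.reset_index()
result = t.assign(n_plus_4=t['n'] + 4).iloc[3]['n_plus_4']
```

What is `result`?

137.0

group by action, mean of n:
action
buy       244.50
click     179.50
login      68.00
logout    133.00
share     241.25
view      409.00
Name: n, dtype: float64
reset_index():
   action       n
0     buy  244.50
1   click  179.50
2   login   68.00
3  logout  133.00
4   share  241.25
5    view  409.00
add column n_plus_4 = t['n'] + 4:
   action       n  n_plus_4
0     buy  244.50    248.50
1   click  179.50    183.50
2   login   68.00     72.00
3  logout  133.00    137.00
4   share  241.25    245.25
5    view  409.00    413.00
Reading off the value at position 3, column 'n_plus_4', we get 137.0.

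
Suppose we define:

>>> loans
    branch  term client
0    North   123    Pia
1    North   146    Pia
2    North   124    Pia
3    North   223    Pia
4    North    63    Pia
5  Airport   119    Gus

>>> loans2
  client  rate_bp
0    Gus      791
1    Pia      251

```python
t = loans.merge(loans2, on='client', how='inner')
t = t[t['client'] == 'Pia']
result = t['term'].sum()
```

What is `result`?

679

merge on 'client' (how='inner') → 6 rows:
    branch  term client  rate_bp
0    North   123    Pia      251
1    North   146    Pia      251
2    North   124    Pia      251
3    North   223    Pia      251
4    North    63    Pia      251
5  Airport   119    Gus      791
filter rows where client == 'Pia':
  branch  term client  rate_bp
0  North   123    Pia      251
1  North   146    Pia      251
2  North   124    Pia      251
3  North   223    Pia      251
4  North    63    Pia      251
sum of column 'term' → 679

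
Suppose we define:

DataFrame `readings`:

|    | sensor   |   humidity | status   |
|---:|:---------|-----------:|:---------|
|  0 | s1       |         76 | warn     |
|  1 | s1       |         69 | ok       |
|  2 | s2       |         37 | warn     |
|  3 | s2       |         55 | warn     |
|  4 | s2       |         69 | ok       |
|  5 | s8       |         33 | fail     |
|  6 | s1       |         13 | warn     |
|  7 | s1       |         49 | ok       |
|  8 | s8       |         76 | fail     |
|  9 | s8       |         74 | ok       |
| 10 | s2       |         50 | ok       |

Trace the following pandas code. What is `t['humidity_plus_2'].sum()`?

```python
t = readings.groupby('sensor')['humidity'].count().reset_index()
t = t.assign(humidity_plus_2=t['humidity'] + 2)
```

17

group by sensor, count of humidity:
sensor
s1    4
s2    4
s8    3
Name: humidity, dtype: int64
reset_index():
  sensor  humidity
0     s1         4
1     s2         4
2     s8         3
add column humidity_plus_2 = t['humidity'] + 2:
  sensor  humidity  humidity_plus_2
0     s1         4                6
1     s2         4                6
2     s8         3                5
Reading off the sum of column 'humidity_plus_2', we get 17.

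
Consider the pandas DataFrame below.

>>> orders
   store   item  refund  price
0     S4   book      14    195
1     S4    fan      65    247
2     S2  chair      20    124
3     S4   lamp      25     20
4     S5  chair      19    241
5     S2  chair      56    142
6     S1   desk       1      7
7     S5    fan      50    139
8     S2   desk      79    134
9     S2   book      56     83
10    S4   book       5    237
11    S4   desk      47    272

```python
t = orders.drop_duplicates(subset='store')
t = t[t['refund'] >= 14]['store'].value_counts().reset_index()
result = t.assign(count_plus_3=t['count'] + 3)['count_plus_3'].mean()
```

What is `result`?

4.0

drop duplicate store (keep=first):
  store   item  refund  price
0    S4   book      14    195
2    S2  chair      20    124
4    S5  chair      19    241
6    S1   desk       1      7
filter rows where refund >= 14:
  store   item  refund  price
0    S4   book      14    195
2    S2  chair      20    124
4    S5  chair      19    241
value_counts of store:
store
S4    1
S2    1
S5    1
Name: count, dtype: int64
reset_index():
  store  count
0    S4      1
1    S2      1
2    S5      1
add column count_plus_3 = t['count'] + 3:
  store  count  count_plus_3
0    S4      1             4
1    S2      1             4
2    S5      1             4
So mean() = 4.0.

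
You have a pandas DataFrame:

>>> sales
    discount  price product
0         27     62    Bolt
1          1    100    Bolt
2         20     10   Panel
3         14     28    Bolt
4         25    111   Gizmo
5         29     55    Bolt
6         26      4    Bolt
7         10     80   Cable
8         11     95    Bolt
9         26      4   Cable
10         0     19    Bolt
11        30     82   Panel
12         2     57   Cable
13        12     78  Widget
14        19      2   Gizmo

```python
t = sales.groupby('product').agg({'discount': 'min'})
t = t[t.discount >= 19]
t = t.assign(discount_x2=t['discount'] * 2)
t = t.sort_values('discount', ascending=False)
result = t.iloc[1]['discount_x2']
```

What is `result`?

38

group by product, min of discount:
         discount
product          
Bolt            0
Cable           2
Gizmo          19
Panel          20
Widget         12
filter rows where discount >= 19:
         discount
product          
Gizmo          19
Panel          20
add column discount_x2 = t['discount'] * 2:
         discount  discount_x2
product                       
Gizmo          19           38
Panel          20           40
sort by discount descending:
         discount  discount_x2
product                       
Panel          20           40
Gizmo          19           38
Then the value at position 1, column 'discount_x2': 38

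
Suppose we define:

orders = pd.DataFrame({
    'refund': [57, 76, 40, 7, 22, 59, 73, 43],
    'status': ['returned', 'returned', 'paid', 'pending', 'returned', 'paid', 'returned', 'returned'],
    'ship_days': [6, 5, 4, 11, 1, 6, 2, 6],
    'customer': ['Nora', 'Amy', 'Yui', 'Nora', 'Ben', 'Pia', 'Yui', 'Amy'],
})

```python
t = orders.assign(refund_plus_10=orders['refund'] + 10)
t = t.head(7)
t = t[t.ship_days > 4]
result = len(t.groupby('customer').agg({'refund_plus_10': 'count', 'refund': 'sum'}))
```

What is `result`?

3

add column refund_plus_10 = orders['refund'] + 10:
   refund    status  ship_days customer  refund_plus_10
0      57  returned          6     Nora              67
1      76  returned          5      Amy              86
2      40      paid          4      Yui              50
3       7   pending         11     Nora              17
4      22  returned          1      Ben              32
5      59      paid          6      Pia              69
6      73  returned          2      Yui              83
7      43  returned          6      Amy              53
take first 7 rows:
   refund    status  ship_days customer  refund_plus_10
0      57  returned          6     Nora              67
1      76  returned          5      Amy              86
2      40      paid          4      Yui              50
3       7   pending         11     Nora              17
4      22  returned          1      Ben              32
5      59      paid          6      Pia              69
6      73  returned          2      Yui              83
filter rows where ship_days > 4:
   refund    status  ship_days customer  refund_plus_10
0      57  returned          6     Nora              67
1      76  returned          5      Amy              86
3       7   pending         11     Nora              17
5      59      paid          6      Pia              69
group by customer: count(refund_plus_10), sum(refund):
          refund_plus_10  refund
customer                        
Amy                    1      76
Nora                   2      64
Pia                    1      59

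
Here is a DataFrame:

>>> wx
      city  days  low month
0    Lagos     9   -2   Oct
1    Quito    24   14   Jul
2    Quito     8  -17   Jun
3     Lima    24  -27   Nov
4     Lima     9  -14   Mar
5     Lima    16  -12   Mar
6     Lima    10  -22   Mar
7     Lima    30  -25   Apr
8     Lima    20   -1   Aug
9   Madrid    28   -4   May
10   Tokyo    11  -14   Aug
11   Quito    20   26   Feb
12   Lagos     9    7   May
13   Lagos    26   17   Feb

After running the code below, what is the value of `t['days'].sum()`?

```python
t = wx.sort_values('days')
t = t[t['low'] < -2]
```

sort by days:
      city  days  low month
2    Quito     8  -17   Jun
0    Lagos     9   -2   Oct
4     Lima     9  -14   Mar
12   Lagos     9    7   May
6     Lima    10  -22   Mar
10   Tokyo    11  -14   Aug
5     Lima    16  -12   Mar
8     Lima    20   -1   Aug
11   Quito    20   26   Feb
1    Quito    24   14   Jul
3     Lima    24  -27   Nov
13   Lagos    26   17   Feb
9   Madrid    28   -4   May
7     Lima    30  -25   Apr
filter rows where low < -2:
      city  days  low month
2    Quito     8  -17   Jun
4     Lima     9  -14   Mar
6     Lima    10  -22   Mar
10   Tokyo    11  -14   Aug
5     Lima    16  -12   Mar
3     Lima    24  -27   Nov
9   Madrid    28   -4   May
7     Lima    30  -25   Apr
Finally, sum of column 'days' = 136.

136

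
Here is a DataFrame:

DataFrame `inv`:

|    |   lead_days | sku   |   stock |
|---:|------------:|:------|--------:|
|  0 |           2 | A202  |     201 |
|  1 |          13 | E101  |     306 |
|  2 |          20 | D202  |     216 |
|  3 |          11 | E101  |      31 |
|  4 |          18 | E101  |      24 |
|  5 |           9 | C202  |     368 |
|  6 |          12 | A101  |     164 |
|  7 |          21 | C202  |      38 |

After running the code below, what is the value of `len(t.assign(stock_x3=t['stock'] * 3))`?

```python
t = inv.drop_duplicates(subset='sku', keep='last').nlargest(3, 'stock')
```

3

drop duplicate sku (keep=last):
   lead_days   sku  stock
0          2  A202    201
2         20  D202    216
4         18  E101     24
6         12  A101    164
7         21  C202     38
take 3 rows with largest stock:
   lead_days   sku  stock
2         20  D202    216
0          2  A202    201
6         12  A101    164
add column stock_x3 = t['stock'] * 3:
   lead_days   sku  stock  stock_x3
2         20  D202    216       648
0          2  A202    201       603
6         12  A101    164       492
Then the number of rows: 3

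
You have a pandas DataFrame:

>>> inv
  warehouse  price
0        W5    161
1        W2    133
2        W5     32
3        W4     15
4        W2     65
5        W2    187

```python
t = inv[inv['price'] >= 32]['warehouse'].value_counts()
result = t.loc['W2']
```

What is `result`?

3

filter rows where price >= 32:
  warehouse  price
0        W5    161
1        W2    133
2        W5     32
4        W2     65
5        W2    187
value_counts of warehouse:
warehouse
W2    3
W5    2
Name: count, dtype: int64
Taking the value at index 'W2' gives 3.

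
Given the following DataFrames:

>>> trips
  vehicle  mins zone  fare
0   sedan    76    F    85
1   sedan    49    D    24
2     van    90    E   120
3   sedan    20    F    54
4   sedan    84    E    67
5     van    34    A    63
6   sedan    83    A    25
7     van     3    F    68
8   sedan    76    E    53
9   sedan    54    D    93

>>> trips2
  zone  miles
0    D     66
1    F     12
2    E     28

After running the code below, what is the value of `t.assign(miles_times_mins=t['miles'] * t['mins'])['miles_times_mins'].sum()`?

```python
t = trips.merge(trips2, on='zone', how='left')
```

merge on 'zone' (how='left') → 10 rows:
  vehicle  mins zone  fare  miles
0   sedan    76    F    85   12.0
1   sedan    49    D    24   66.0
2     van    90    E   120   28.0
3   sedan    20    F    54   12.0
4   sedan    84    E    67   28.0
5     van    34    A    63    NaN
6   sedan    83    A    25    NaN
7     van     3    F    68   12.0
8   sedan    76    E    53   28.0
9   sedan    54    D    93   66.0
add column miles_times_mins = t['miles'] * t['mins']:
  vehicle  mins zone  fare  miles  miles_times_mins
0   sedan    76    F    85   12.0             912.0
1   sedan    49    D    24   66.0            3234.0
2     van    90    E   120   28.0            2520.0
3   sedan    20    F    54   12.0             240.0
4   sedan    84    E    67   28.0            2352.0
5     van    34    A    63    NaN               NaN
6   sedan    83    A    25    NaN               NaN
7     van     3    F    68   12.0              36.0
8   sedan    76    E    53   28.0            2128.0
9   sedan    54    D    93   66.0            3564.0
The sum of column 'miles_times_mins' is 14986.0.

14986.0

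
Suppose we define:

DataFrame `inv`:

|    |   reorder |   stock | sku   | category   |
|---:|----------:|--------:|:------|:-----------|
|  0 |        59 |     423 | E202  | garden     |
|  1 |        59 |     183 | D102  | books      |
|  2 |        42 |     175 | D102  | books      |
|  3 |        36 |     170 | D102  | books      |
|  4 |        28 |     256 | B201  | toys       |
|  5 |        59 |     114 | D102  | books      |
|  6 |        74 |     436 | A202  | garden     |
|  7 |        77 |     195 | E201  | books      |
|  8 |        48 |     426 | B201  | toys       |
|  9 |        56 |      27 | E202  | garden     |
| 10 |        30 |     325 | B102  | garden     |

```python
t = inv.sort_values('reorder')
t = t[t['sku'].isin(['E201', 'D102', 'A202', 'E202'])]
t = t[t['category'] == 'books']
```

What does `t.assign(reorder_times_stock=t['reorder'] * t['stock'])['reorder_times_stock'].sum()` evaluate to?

46008

sort by reorder:
    reorder  stock   sku category
4        28    256  B201     toys
10       30    325  B102   garden
3        36    170  D102    books
2        42    175  D102    books
8        48    426  B201     toys
9        56     27  E202   garden
0        59    423  E202   garden
1        59    183  D102    books
5        59    114  D102    books
6        74    436  A202   garden
7        77    195  E201    books
filter rows where sku in ['E201', 'D102', 'A202', 'E202']:
   reorder  stock   sku category
3       36    170  D102    books
2       42    175  D102    books
9       56     27  E202   garden
0       59    423  E202   garden
1       59    183  D102    books
5       59    114  D102    books
6       74    436  A202   garden
7       77    195  E201    books
filter rows where category == 'books':
   reorder  stock   sku category
3       36    170  D102    books
2       42    175  D102    books
1       59    183  D102    books
5       59    114  D102    books
7       77    195  E201    books
add column reorder_times_stock = t['reorder'] * t['stock']:
   reorder  stock   sku category  reorder_times_stock
3       36    170  D102    books                 6120
2       42    175  D102    books                 7350
1       59    183  D102    books                10797
5       59    114  D102    books                 6726
7       77    195  E201    books                15015
Finally, sum of column 'reorder_times_stock' = 46008.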